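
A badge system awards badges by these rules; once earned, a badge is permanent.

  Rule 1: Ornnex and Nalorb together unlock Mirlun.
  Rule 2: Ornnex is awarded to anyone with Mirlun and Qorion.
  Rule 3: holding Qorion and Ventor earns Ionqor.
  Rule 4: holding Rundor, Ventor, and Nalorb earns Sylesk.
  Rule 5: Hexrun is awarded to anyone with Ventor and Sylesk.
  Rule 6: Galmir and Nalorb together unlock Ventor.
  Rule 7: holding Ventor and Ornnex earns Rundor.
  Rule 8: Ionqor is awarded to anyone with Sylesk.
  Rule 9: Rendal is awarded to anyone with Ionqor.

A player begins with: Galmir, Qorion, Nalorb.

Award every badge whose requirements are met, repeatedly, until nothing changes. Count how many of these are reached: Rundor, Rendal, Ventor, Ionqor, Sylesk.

With Galmir and Nalorb, Ventor is earned (Rule 6).
With Qorion and Ventor, Ionqor is earned (Rule 3).
With Ionqor, Rendal is earned (Rule 9).
Rundor would need Ventor and Ornnex (Rule 7), but Ornnex is never earned.
Rendal: reached.
Ventor: reached.
Ionqor: reached.
Sylesk would need Rundor, Ventor, and Nalorb (Rule 4), but Rundor is never earned.
Reached: Rendal, Ventor, and Ionqor — 3 of the 5.

3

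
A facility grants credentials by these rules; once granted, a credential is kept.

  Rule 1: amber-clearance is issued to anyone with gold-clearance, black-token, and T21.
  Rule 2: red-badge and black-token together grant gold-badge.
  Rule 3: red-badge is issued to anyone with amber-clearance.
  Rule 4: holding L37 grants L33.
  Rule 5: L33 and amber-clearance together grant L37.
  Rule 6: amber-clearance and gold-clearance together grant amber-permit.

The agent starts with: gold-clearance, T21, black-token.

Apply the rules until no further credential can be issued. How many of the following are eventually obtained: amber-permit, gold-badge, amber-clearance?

3

Holding gold-clearance, black-token, and T21 grants amber-clearance (Rule 1).
Holding amber-clearance grants red-badge (Rule 3).
Holding amber-clearance and gold-clearance grants amber-permit (Rule 6).
Holding red-badge and black-token grants gold-badge (Rule 2).
amber-permit: reached.
gold-badge: reached.
amber-clearance: reached.
All 3 are reached.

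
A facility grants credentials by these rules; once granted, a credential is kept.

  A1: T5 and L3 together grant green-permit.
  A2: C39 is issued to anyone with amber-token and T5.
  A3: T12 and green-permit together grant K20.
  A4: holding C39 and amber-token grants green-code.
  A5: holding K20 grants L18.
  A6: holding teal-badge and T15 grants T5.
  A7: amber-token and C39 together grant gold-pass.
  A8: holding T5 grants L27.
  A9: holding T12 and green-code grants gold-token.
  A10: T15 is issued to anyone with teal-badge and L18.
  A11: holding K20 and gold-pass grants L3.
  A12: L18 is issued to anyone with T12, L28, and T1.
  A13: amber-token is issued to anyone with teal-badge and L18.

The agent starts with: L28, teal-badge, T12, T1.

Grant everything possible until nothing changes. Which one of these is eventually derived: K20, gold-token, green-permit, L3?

gold-token

Holding T12, L28, and T1 grants L18 (A12).
Holding teal-badge and L18 grants amber-token (A13).
Holding teal-badge and L18 grants T15 (A10).
Holding teal-badge and T15 grants T5 (A6).
Holding amber-token and T5 grants C39 (A2).
Holding C39 and amber-token grants green-code (A4).
Holding T12 and green-code grants gold-token (A9).
L3 would need K20 and gold-pass (A11), but K20 is never granted. green-permit would need T5 and L3 (A1), but L3 is never granted. K20 would need T12 and green-permit (A3), but green-permit is never granted.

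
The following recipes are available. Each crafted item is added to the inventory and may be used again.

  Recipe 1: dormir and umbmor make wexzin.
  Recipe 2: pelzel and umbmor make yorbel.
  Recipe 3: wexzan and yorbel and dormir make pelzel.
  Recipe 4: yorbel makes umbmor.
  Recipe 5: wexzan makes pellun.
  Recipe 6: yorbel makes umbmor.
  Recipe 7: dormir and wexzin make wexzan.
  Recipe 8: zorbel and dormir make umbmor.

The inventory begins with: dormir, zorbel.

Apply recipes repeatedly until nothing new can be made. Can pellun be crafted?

Yes

Using Recipe 8, zorbel and dormir make umbmor.
dormir and umbmor → wexzin (Recipe 1).
Using Recipe 7, dormir and wexzin make wexzan.
Using Recipe 5, wexzan makes pellun.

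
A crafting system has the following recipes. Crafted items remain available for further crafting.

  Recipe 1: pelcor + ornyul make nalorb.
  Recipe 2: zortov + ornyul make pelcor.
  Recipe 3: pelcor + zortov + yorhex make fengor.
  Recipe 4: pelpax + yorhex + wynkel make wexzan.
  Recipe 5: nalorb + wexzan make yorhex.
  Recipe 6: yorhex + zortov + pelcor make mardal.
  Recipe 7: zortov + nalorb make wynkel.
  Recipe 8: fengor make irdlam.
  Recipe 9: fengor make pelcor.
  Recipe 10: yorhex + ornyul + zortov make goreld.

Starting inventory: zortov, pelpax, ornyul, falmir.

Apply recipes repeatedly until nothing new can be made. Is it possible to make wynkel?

Using Recipe 2, zortov and ornyul make pelcor.
pelcor + ornyul → nalorb (Recipe 1).
Using Recipe 7, zortov and nalorb make wynkel.

Yes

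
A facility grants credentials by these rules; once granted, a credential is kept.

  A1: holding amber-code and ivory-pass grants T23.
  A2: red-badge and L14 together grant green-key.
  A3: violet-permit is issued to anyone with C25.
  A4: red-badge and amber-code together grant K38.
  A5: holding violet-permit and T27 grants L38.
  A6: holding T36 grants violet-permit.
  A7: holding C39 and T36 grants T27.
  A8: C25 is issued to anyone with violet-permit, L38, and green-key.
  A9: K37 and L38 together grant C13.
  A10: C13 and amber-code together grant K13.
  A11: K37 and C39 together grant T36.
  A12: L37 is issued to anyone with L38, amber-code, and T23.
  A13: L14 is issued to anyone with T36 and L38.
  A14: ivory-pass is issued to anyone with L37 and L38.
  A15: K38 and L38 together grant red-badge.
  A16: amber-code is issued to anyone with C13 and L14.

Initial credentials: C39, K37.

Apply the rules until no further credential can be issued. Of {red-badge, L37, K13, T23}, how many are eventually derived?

1

Holding K37 and C39 grants T36 (A11).
Holding C39 and T36 grants T27 (A7).
Holding T36 grants violet-permit (A6).
Holding violet-permit and T27 grants L38 (A5).
Holding T36 and L38 grants L14 (A13).
Holding K37 and L38 grants C13 (A9).
Holding C13 and L14 grants amber-code (A16).
Holding C13 and amber-code grants K13 (A10).
red-badge would need K38 and L38 (A15), but K38 is never granted.
L37 would need L38, amber-code, and T23 (A12), but T23 is never granted.
K13: reached.
T23 would need amber-code and ivory-pass (A1), but ivory-pass is never granted.
Reached: K13 — 1 of the 4.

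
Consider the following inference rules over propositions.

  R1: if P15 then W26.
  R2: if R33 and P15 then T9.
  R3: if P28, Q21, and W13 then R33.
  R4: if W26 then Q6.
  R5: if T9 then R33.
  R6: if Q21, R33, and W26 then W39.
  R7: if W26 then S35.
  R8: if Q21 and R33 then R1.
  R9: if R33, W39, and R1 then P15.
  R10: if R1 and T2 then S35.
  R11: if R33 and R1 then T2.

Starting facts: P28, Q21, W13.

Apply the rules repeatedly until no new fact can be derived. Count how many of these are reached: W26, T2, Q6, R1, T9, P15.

From P28, Q21, and W13, R3 gives R33.
Q21 and R33 hold, so R1 follows (R8).
R33 and R1 hold, so T2 follows (R11).
W26 would need P15 (R1), but P15 is never established.
T2: reached.
Q6 would need W26 (R4), but W26 is never established.
R1: reached.
T9 would need R33 and P15 (R2), but P15 is never established.
P15 would need R33, W39, and R1 (R9), but W39 is never established.
Reached: T2 and R1 — 2 of the 6.

2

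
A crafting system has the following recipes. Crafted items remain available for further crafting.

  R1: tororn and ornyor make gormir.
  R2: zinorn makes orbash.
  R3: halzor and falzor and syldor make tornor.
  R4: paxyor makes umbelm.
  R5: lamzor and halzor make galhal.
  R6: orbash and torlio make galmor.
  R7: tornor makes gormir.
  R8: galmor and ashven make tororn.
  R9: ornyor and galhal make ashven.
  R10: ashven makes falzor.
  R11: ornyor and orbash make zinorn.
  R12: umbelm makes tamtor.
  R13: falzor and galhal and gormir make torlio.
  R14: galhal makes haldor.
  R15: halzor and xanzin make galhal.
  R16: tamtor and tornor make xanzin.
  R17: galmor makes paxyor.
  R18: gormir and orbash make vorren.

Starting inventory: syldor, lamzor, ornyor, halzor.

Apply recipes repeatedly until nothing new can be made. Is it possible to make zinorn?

zinorn would need ornyor and orbash (R11), but orbash is never obtained.

No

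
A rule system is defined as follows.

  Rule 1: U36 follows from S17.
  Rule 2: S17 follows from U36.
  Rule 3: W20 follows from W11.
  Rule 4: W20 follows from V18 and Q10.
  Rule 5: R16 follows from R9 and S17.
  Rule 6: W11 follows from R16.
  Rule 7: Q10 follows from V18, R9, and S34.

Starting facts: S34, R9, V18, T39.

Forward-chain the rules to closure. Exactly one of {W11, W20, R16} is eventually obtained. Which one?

From V18, R9, and S34, Rule 7 gives Q10.
V18 and Q10 hold, so W20 follows (Rule 4).
R16 would need R9 and S17 (Rule 5), but S17 is never established. W11 would need R16 (Rule 6), but R16 is never established.

W20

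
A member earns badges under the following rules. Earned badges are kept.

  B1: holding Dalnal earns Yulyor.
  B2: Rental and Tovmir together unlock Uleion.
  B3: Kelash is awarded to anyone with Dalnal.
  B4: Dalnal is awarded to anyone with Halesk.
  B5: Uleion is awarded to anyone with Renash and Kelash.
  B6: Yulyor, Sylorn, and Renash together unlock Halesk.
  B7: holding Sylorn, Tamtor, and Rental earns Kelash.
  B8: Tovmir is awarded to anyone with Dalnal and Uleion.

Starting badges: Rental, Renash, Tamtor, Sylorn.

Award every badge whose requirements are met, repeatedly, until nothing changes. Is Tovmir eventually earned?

No

Tovmir would need Dalnal and Uleion (B8), but Dalnal is never earned.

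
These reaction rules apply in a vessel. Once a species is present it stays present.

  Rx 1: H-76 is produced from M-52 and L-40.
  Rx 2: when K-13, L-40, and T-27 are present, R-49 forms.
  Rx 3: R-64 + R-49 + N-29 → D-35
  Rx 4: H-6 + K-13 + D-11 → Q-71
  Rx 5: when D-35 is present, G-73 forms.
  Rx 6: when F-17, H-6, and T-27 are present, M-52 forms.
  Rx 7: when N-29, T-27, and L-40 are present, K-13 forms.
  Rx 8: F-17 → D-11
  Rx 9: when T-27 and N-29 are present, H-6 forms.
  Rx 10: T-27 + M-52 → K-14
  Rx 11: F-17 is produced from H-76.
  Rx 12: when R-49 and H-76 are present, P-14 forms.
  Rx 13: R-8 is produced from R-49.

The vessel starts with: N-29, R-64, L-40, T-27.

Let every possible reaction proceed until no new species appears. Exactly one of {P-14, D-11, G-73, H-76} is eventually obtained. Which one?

N-29, T-27, and L-40 present → K-13 forms (Rx 7).
K-13, L-40, and T-27 present → R-49 forms (Rx 2).
R-64, R-49, and N-29 present → D-35 forms (Rx 3).
D-35 present → G-73 forms (Rx 5).
P-14 would need R-49 and H-76 (Rx 12), but H-76 never forms. H-76 would need M-52 and L-40 (Rx 1), but M-52 never forms. D-11 would need F-17 (Rx 8), but F-17 never forms.

G-73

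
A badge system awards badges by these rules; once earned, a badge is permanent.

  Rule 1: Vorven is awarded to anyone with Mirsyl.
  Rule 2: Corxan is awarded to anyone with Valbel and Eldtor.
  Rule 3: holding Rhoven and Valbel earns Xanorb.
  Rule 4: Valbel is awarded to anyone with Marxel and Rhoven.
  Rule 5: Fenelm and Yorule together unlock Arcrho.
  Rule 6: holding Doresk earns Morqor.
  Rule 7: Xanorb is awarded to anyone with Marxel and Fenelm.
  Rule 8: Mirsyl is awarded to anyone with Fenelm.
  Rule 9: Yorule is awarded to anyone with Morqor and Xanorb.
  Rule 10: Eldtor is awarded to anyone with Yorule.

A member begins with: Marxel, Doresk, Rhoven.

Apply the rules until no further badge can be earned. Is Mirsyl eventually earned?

Mirsyl would need Fenelm (Rule 8), but Fenelm is never earned.

No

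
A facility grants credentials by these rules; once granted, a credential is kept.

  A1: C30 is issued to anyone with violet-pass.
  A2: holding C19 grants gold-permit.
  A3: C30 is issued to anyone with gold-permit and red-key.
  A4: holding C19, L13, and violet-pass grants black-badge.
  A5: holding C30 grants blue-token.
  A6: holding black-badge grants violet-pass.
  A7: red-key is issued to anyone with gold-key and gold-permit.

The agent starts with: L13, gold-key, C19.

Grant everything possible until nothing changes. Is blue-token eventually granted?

Yes

Holding C19 grants gold-permit (A2).
Holding gold-key and gold-permit grants red-key (A7).
Holding gold-permit and red-key grants C30 (A3).
Holding C30 grants blue-token (A5).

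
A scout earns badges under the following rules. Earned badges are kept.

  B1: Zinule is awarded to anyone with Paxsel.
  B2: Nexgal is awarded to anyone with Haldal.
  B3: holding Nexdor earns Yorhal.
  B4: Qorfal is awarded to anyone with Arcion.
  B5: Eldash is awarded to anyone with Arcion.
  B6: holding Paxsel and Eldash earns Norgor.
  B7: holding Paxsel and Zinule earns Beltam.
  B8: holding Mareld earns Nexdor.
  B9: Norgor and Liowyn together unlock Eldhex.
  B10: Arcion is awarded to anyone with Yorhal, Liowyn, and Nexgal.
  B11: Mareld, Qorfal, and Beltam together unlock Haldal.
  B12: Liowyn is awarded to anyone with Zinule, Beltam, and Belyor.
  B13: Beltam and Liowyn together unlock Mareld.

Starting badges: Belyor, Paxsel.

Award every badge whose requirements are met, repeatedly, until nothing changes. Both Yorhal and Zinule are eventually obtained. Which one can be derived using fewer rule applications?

Zinule

Zinule: With Paxsel, Zinule is earned (B1). [1 rule application]
Yorhal: With Paxsel, Zinule is earned (B1). With Paxsel and Zinule, Beltam is earned (B7). With Zinule, Beltam, and Belyor, Liowyn is earned (B12). With Beltam and Liowyn, Mareld is earned (B13). With Mareld, Nexdor is earned (B8). With Nexdor, Yorhal is earned (B3). [6 rule applications]
Zinule needs fewer.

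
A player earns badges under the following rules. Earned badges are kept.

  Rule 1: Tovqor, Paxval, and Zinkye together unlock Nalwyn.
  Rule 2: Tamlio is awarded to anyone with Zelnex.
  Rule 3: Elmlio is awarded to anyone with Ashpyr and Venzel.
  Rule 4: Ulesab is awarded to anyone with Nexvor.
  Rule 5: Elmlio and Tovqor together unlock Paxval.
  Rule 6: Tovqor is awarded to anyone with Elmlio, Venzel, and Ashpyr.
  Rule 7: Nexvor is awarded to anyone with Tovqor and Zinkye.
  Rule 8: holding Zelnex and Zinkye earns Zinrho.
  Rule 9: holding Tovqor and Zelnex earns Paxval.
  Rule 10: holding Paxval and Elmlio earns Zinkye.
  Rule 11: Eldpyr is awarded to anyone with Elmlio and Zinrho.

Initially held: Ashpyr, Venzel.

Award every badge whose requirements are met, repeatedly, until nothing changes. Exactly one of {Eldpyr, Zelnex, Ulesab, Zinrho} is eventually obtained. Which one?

With Ashpyr and Venzel, Elmlio is earned (Rule 3).
With Elmlio, Venzel, and Ashpyr, Tovqor is earned (Rule 6).
With Elmlio and Tovqor, Paxval is earned (Rule 5).
With Paxval and Elmlio, Zinkye is earned (Rule 10).
With Tovqor and Zinkye, Nexvor is earned (Rule 7).
With Nexvor, Ulesab is earned (Rule 4).
Eldpyr would need Elmlio and Zinrho (Rule 11), but Zinrho is never earned. No rule produces Zelnex, and it is not given. Zinrho would need Zelnex and Zinkye (Rule 8), but Zelnex is never earned.

Ulesab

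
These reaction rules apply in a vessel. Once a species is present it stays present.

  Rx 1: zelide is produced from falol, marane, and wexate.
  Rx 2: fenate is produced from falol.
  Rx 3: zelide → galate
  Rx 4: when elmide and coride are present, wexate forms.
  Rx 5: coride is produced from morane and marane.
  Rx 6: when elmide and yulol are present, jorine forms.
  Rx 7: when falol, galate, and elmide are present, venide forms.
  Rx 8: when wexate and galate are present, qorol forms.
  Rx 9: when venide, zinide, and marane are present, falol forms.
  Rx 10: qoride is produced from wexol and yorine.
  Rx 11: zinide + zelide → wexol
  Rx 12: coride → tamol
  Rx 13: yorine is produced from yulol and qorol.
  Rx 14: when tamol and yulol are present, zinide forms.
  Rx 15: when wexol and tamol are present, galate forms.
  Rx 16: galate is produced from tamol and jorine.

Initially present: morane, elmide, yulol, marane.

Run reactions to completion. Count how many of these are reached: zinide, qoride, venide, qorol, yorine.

3

morane and marane present → coride forms (Rx 5).
elmide and yulol present → jorine forms (Rx 6).
elmide and coride present → wexate forms (Rx 4).
coride present → tamol forms (Rx 12).
tamol and yulol present → zinide forms (Rx 14).
tamol and jorine present → galate forms (Rx 16).
wexate and galate present → qorol forms (Rx 8).
yulol and qorol present → yorine forms (Rx 13).
zinide: reached.
qoride would need wexol and yorine (Rx 10), but wexol never forms.
venide would need falol, galate, and elmide (Rx 7), but falol never forms.
qorol: reached.
yorine: reached.
Reached: zinide, qorol, and yorine — 3 of the 5.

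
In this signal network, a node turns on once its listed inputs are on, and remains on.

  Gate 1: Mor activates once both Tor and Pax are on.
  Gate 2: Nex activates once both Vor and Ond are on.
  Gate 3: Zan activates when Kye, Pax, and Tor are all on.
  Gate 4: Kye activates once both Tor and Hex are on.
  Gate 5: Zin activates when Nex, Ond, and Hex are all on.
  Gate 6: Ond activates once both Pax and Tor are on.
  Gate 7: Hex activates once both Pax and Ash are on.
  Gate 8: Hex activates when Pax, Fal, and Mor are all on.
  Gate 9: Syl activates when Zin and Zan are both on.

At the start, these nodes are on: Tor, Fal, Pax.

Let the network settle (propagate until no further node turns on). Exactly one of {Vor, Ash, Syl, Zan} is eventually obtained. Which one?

Zan

Tor and Pax are on, so Mor activates (Gate 1).
Pax, Fal, and Mor are on, so Hex activates (Gate 8).
Gate 4: Tor and Hex on → Kye on.
Kye, Pax, and Tor are on, so Zan activates (Gate 3).
No rule produces Ash, and it is not given. Syl would need Zin and Zan (Gate 9), but Zin never turns on. No rule produces Vor, and it is not given.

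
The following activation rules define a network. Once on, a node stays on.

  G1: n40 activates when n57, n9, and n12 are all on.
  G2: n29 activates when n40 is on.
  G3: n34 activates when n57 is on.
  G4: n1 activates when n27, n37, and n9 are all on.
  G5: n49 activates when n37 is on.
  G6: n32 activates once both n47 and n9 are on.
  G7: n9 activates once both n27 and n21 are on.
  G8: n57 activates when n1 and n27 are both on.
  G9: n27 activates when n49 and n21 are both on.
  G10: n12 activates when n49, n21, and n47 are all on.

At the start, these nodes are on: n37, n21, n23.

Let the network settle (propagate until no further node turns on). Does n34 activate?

n37 is on, so n49 activates (G5).
G9: n49 and n21 on → n27 on.
G7: n27 and n21 on → n9 on.
n27, n37, and n9 are on, so n1 activates (G4).
n1 and n27 are on, so n57 activates (G8).
n57 is on, so n34 activates (G3).

Yes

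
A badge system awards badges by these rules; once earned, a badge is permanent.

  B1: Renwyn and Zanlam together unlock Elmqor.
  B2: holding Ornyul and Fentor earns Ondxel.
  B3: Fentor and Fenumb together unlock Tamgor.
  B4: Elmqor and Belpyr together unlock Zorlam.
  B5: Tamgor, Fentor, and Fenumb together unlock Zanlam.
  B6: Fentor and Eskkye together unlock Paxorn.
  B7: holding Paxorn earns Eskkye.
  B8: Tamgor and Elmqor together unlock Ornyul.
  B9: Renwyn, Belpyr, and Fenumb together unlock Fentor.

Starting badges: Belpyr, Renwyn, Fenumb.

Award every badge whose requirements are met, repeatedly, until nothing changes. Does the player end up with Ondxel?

With Renwyn, Belpyr, and Fenumb, Fentor is earned (B9).
With Fentor and Fenumb, Tamgor is earned (B3).
With Tamgor, Fentor, and Fenumb, Zanlam is earned (B5).
With Renwyn and Zanlam, Elmqor is earned (B1).
With Tamgor and Elmqor, Ornyul is earned (B8).
With Ornyul and Fentor, Ondxel is earned (B2).

Yes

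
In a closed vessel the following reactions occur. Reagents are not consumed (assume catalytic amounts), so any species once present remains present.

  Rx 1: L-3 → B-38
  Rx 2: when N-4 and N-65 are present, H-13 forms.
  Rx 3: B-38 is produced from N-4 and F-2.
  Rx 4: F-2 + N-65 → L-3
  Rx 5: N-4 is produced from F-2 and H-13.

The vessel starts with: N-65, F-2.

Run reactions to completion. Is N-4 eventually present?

No

N-4 would need F-2 and H-13 (Rx 5), but H-13 never forms.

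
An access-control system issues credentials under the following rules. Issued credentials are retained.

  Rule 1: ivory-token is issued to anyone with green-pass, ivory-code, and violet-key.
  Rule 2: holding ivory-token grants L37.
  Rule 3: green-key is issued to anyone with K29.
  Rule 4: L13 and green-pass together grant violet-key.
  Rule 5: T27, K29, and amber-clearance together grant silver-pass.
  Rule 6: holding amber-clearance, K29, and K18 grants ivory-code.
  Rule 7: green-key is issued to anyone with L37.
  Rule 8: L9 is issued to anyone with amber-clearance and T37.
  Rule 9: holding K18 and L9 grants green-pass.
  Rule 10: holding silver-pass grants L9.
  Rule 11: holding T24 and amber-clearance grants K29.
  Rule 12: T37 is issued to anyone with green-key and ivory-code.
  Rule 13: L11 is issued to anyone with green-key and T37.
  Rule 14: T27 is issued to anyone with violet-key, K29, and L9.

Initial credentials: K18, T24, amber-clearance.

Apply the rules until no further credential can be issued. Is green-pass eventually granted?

Yes

Holding T24 and amber-clearance grants K29 (Rule 11).
Holding amber-clearance, K29, and K18 grants ivory-code (Rule 6).
Holding K29 grants green-key (Rule 3).
Holding green-key and ivory-code grants T37 (Rule 12).
Holding amber-clearance and T37 grants L9 (Rule 8).
Holding K18 and L9 grants green-pass (Rule 9).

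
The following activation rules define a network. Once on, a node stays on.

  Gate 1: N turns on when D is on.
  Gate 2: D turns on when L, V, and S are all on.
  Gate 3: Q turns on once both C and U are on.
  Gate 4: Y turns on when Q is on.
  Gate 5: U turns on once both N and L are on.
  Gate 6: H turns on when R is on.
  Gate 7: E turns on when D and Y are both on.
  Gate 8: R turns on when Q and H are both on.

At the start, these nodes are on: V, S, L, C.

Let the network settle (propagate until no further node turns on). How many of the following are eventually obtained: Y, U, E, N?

4

Gate 2: L, V, and S on → D on.
D is on, so N turns on (Gate 1).
Gate 5: N and L on → U on.
Gate 3: C and U on → Q on.
Q is on, so Y turns on (Gate 4).
Gate 7: D and Y on → E on.
Y: reached.
U: reached.
E: reached.
N: reached.
All 4 are reached.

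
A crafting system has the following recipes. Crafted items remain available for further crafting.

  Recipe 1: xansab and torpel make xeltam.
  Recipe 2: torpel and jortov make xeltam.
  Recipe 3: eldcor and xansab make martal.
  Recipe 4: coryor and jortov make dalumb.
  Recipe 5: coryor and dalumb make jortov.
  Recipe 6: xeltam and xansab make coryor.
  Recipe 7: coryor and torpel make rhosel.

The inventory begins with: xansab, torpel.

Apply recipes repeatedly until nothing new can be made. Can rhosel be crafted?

Using Recipe 1, xansab and torpel make xeltam.
Using Recipe 6, xeltam and xansab make coryor.
coryor and torpel → rhosel (Recipe 7).

Yes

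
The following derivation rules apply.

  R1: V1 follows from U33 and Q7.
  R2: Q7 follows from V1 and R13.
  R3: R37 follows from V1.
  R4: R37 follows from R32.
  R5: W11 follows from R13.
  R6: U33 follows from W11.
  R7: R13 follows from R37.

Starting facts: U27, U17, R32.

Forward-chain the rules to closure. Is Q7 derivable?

No

Q7 would need V1 and R13 (R2), but V1 is never established.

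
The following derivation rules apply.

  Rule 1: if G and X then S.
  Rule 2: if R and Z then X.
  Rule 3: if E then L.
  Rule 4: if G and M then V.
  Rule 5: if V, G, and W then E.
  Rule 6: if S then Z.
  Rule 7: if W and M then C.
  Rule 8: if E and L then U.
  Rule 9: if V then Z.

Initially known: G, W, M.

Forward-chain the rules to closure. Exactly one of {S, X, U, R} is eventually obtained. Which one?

U

G and M hold, so V follows (Rule 4).
V, G, and W hold, so E follows (Rule 5).
From E, Rule 3 gives L.
From E and L, Rule 8 gives U.
S would need G and X (Rule 1), but X is never established. X would need R and Z (Rule 2), but R is never established. No rule produces R, and it is not given.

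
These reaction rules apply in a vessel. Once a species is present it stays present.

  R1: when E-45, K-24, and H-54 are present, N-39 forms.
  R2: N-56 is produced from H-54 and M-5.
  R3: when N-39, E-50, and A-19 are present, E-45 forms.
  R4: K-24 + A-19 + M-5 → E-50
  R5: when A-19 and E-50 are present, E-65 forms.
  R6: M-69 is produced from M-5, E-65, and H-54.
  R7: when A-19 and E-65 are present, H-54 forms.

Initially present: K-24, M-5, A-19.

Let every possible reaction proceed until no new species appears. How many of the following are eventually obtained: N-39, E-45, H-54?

1

K-24, A-19, and M-5 present → E-50 forms (R4).
A-19 and E-50 present → E-65 forms (R5).
A-19 and E-65 present → H-54 forms (R7).
N-39 would need E-45, K-24, and H-54 (R1), but E-45 never forms.
E-45 would need N-39, E-50, and A-19 (R3), but N-39 never forms.
H-54: reached.
Reached: H-54 — 1 of the 3.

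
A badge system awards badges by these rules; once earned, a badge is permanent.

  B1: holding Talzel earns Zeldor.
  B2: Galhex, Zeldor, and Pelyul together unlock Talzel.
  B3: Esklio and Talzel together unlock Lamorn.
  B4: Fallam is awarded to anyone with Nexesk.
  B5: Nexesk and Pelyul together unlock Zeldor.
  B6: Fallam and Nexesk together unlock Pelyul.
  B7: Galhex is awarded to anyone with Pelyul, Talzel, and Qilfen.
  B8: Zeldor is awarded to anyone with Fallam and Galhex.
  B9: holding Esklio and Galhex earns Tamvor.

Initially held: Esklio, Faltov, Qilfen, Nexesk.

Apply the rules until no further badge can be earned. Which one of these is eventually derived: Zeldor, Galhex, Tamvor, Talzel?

With Nexesk, Fallam is earned (B4).
With Fallam and Nexesk, Pelyul is earned (B6).
With Nexesk and Pelyul, Zeldor is earned (B5).
Tamvor would need Esklio and Galhex (B9), but Galhex is never earned. Talzel would need Galhex, Zeldor, and Pelyul (B2), but Galhex is never earned. Galhex would need Pelyul, Talzel, and Qilfen (B7), but Talzel is never earned.

Zeldor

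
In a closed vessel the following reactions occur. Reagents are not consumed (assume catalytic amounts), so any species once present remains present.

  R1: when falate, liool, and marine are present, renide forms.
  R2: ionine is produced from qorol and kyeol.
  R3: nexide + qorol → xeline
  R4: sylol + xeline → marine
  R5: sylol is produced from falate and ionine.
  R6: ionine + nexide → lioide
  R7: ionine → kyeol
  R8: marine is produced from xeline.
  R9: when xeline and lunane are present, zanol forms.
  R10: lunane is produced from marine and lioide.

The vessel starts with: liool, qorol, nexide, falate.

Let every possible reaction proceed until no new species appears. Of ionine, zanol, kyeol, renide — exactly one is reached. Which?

nexide and qorol present → xeline forms (R3).
xeline present → marine forms (R8).
falate, liool, and marine present → renide forms (R1).
zanol would need xeline and lunane (R9), but lunane never forms. kyeol would need ionine (R7), but ionine never forms. ionine would need qorol and kyeol (R2), but kyeol never forms.

renide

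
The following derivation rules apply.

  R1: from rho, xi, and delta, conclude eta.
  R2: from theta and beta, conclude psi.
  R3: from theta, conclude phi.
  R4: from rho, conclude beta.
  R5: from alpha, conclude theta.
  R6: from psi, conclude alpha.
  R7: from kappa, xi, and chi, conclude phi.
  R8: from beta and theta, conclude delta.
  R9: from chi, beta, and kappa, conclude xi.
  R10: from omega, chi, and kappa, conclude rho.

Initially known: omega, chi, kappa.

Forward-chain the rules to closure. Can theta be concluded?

theta would need alpha (R5), but alpha is never established.

No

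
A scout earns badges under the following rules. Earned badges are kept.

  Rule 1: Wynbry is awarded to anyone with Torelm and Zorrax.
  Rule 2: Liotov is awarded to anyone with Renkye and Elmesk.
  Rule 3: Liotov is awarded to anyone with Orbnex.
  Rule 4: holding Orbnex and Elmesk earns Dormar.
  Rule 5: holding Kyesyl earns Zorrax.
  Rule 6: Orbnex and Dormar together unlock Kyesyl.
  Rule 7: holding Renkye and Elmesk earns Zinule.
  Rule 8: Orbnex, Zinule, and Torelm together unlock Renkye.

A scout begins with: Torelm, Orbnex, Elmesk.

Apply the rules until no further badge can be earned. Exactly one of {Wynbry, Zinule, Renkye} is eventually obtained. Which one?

With Orbnex and Elmesk, Dormar is earned (Rule 4).
With Orbnex and Dormar, Kyesyl is earned (Rule 6).
With Kyesyl, Zorrax is earned (Rule 5).
With Torelm and Zorrax, Wynbry is earned (Rule 1).
Zinule would need Renkye and Elmesk (Rule 7), but Renkye is never earned. Renkye would need Orbnex, Zinule, and Torelm (Rule 8), but Zinule is never earned.

Wynbry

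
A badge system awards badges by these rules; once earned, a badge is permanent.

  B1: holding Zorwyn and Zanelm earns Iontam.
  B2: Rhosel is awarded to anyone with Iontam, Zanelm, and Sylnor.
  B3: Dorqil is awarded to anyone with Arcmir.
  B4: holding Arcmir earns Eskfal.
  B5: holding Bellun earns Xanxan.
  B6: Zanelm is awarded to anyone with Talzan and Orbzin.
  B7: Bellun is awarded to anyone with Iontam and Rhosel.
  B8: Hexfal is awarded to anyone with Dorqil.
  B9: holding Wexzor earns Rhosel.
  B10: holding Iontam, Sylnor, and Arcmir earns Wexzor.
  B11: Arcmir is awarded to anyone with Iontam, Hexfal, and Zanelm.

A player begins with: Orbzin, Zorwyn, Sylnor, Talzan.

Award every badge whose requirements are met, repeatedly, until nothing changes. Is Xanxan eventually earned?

With Talzan and Orbzin, Zanelm is earned (B6).
With Zorwyn and Zanelm, Iontam is earned (B1).
With Iontam, Zanelm, and Sylnor, Rhosel is earned (B2).
With Iontam and Rhosel, Bellun is earned (B7).
With Bellun, Xanxan is earned (B5).

Yes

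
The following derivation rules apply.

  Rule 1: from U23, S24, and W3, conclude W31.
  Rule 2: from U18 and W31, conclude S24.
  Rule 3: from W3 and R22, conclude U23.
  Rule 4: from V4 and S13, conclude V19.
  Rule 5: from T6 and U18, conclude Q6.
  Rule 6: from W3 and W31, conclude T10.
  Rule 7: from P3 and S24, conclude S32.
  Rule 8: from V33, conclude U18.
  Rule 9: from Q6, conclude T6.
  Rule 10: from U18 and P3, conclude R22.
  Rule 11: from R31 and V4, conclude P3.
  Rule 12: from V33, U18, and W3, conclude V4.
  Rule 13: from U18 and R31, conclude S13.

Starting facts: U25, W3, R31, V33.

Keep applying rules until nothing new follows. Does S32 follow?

No

S32 would need P3 and S24 (Rule 7), but S24 is never established.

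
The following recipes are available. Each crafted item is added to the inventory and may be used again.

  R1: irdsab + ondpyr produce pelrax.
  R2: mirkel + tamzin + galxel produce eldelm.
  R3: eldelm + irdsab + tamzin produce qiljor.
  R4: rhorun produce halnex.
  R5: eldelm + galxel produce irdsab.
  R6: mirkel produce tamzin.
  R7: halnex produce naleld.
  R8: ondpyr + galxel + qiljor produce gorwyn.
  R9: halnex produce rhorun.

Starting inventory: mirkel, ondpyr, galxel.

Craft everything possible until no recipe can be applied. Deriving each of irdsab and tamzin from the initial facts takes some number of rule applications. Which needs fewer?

tamzin: Using R6, mirkel makes tamzin. [1 rule application]
irdsab: mirkel → tamzin (R6). Using R2, mirkel, tamzin, and galxel make eldelm. Using R5, eldelm and galxel make irdsab. [3 rule applications]
tamzin needs fewer.

tamzin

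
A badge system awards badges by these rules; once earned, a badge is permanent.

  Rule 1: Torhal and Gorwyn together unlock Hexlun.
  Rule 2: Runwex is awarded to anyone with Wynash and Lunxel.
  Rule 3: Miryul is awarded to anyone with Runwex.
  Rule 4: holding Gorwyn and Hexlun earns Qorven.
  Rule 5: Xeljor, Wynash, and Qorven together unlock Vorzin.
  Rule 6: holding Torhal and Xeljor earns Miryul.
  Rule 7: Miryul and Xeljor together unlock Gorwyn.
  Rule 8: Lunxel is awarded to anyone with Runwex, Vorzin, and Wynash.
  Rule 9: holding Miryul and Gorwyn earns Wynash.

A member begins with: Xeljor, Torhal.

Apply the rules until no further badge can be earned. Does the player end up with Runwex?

No

Runwex would need Wynash and Lunxel (Rule 2), but Lunxel is never earned.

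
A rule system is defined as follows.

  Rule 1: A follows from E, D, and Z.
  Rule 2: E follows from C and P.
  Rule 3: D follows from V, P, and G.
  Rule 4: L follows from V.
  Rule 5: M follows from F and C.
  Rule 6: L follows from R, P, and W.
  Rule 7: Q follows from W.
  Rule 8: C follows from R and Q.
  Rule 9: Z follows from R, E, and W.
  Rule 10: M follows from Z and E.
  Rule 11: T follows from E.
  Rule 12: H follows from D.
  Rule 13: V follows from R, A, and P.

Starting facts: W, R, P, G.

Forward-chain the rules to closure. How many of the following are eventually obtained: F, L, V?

1

From R, P, and W, Rule 6 gives L.
No rule produces F, and it is not given.
L: reached.
V would need R, A, and P (Rule 13), but A is never established.
Reached: L — 1 of the 3.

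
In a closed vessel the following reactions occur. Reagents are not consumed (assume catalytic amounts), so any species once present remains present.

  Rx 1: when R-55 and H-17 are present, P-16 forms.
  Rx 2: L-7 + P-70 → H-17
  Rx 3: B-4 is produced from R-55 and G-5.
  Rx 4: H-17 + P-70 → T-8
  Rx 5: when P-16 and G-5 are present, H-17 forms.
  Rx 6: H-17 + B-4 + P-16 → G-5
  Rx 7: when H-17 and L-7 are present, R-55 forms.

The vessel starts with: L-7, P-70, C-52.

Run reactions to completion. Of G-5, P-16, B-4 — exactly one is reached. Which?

P-16

L-7 and P-70 present → H-17 forms (Rx 2).
H-17 and L-7 present → R-55 forms (Rx 7).
R-55 and H-17 present → P-16 forms (Rx 1).
B-4 would need R-55 and G-5 (Rx 3), but G-5 never forms. G-5 would need H-17, B-4, and P-16 (Rx 6), but B-4 never forms.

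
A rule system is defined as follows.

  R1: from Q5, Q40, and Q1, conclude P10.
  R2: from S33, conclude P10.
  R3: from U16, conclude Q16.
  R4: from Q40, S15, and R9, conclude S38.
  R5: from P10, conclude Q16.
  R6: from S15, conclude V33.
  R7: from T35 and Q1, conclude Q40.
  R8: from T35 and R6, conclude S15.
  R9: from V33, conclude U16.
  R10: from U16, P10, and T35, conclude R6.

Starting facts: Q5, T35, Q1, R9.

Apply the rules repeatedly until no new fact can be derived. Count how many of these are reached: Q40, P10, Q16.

From T35 and Q1, R7 gives Q40.
From Q5, Q40, and Q1, R1 gives P10.
P10 holds, so Q16 follows (R5).
Q40: reached.
P10: reached.
Q16: reached.
All 3 are reached.

3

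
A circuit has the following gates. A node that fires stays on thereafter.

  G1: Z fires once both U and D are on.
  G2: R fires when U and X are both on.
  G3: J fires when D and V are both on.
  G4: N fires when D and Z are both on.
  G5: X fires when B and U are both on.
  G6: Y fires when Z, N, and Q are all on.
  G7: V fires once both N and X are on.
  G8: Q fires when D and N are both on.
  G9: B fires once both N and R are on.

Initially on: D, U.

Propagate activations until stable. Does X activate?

X would need B and U (G5), but B never turns on.

No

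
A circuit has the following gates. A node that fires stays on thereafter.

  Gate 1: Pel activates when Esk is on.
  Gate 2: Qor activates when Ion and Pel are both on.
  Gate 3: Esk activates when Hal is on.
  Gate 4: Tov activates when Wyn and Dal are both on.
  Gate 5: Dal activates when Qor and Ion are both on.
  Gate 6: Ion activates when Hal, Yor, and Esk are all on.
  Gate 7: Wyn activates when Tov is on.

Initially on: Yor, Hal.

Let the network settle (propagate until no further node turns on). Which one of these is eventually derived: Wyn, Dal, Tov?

Gate 3: Hal on → Esk on.
Hal, Yor, and Esk are on, so Ion activates (Gate 6).
Gate 1: Esk on → Pel on.
Gate 2: Ion and Pel on → Qor on.
Gate 5: Qor and Ion on → Dal on.
Wyn would need Tov (Gate 7), but Tov never turns on. Tov would need Wyn and Dal (Gate 4), but Wyn never turns on.

Dal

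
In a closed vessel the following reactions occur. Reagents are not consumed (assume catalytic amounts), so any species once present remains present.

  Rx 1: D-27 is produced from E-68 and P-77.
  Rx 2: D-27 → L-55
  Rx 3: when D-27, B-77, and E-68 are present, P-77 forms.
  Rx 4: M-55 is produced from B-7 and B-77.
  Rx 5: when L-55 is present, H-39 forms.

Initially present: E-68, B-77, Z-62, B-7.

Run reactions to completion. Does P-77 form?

P-77 would need D-27, B-77, and E-68 (Rx 3), but D-27 never forms.

No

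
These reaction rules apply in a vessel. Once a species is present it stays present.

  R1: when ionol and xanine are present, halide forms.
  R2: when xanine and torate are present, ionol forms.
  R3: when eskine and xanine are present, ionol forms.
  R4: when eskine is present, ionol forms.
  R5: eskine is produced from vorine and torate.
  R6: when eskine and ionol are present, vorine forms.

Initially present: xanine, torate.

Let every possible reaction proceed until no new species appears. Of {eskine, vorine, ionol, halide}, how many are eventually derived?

2

xanine and torate present → ionol forms (R2).
ionol and xanine present → halide forms (R1).
eskine would need vorine and torate (R5), but vorine never forms.
vorine would need eskine and ionol (R6), but eskine never forms.
ionol: reached.
halide: reached.
Reached: ionol and halide — 2 of the 4.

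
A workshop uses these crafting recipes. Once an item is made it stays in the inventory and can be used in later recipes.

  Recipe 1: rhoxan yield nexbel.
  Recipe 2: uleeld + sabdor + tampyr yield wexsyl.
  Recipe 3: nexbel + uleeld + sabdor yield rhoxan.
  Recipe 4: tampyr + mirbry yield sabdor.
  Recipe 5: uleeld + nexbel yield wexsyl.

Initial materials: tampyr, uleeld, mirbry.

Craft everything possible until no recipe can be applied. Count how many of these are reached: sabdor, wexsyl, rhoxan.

Using Recipe 4, tampyr and mirbry make sabdor.
Using Recipe 2, uleeld, sabdor, and tampyr make wexsyl.
sabdor: reached.
wexsyl: reached.
rhoxan would need nexbel, uleeld, and sabdor (Recipe 3), but nexbel is never obtained.
Reached: sabdor and wexsyl — 2 of the 3.

2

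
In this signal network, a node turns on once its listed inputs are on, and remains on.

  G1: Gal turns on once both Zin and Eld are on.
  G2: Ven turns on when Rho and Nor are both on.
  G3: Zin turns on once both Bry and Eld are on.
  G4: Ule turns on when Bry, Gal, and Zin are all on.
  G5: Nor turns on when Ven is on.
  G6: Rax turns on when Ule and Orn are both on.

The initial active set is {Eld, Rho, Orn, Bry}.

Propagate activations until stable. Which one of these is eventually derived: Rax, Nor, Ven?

Rax

Bry and Eld are on, so Zin turns on (G3).
Zin and Eld are on, so Gal turns on (G1).
G4: Bry, Gal, and Zin on → Ule on.
Ule and Orn are on, so Rax turns on (G6).
Ven would need Rho and Nor (G2), but Nor never turns on. Nor would need Ven (G5), but Ven never turns on.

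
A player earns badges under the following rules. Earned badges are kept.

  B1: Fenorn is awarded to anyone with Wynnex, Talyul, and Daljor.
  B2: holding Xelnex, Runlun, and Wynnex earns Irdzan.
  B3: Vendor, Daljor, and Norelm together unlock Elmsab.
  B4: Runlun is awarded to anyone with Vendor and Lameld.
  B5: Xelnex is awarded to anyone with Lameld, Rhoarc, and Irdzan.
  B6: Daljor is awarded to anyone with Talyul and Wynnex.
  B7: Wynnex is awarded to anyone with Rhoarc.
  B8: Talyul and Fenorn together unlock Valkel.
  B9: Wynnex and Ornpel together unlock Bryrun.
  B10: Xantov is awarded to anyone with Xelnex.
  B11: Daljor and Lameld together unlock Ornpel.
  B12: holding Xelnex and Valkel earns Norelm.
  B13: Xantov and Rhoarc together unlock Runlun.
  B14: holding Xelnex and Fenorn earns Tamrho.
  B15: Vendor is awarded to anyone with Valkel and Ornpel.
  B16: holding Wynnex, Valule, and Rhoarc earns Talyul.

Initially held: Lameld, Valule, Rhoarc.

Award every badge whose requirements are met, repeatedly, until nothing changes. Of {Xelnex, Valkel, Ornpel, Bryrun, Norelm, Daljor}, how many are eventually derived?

With Rhoarc, Wynnex is earned (B7).
With Wynnex, Valule, and Rhoarc, Talyul is earned (B16).
With Talyul and Wynnex, Daljor is earned (B6).
With Wynnex, Talyul, and Daljor, Fenorn is earned (B1).
With Daljor and Lameld, Ornpel is earned (B11).
With Wynnex and Ornpel, Bryrun is earned (B9).
With Talyul and Fenorn, Valkel is earned (B8).
Xelnex would need Lameld, Rhoarc, and Irdzan (B5), but Irdzan is never earned.
Valkel: reached.
Ornpel: reached.
Bryrun: reached.
Norelm would need Xelnex and Valkel (B12), but Xelnex is never earned.
Daljor: reached.
Reached: Valkel, Ornpel, Bryrun, and Daljor — 4 of the 6.

4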